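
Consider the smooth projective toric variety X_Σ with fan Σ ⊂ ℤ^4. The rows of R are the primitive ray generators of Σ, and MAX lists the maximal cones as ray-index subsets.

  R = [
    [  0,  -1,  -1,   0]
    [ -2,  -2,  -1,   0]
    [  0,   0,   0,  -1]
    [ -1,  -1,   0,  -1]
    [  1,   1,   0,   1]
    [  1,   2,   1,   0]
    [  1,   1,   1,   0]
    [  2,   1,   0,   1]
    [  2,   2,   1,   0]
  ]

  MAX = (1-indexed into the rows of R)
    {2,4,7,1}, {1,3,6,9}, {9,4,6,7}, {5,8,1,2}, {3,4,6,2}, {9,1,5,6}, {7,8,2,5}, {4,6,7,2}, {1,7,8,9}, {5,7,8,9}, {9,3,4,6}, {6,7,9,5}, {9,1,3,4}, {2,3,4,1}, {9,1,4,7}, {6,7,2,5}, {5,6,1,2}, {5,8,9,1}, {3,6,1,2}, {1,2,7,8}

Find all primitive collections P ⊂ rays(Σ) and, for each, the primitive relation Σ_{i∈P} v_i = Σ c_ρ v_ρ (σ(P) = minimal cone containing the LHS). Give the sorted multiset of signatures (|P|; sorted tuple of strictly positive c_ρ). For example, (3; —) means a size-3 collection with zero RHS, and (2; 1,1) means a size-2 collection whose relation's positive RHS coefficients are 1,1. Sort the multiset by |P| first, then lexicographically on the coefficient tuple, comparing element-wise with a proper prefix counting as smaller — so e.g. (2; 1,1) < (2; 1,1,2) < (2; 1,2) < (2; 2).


10 collections generate NE(X_Σ); each relation:

  • {2,9}:  v_{2} + v_{9} = 0 ; sig = (2; —)
  • {4,5}:  v_{4} + v_{5} = 0 ; sig = (2; —)
  • {3,5}:  v_{3} + v_{5} = v_{1} + v_{6} ; sig = (2; 1,1)
  • {3,7}:  v_{3} + v_{7} = v_{4} + v_{9} ; sig = (2; 1,1)
  • {3,8}:  v_{3} + v_{8} = v_{1} + v_{9} ; sig = (2; 1,1)
  • {4,8}:  v_{4} + v_{8} = v_{1} + v_{7} ; sig = (2; 1,1)
  • {6,8}:  v_{6} + v_{8} = v_{5} + v_{9} ; sig = (2; 1,1)
  • {1,4,6}:  v_{1} + v_{4} + v_{6} = v_{3} ; sig = (3; 1)
  • {1,5,7}:  v_{1} + v_{5} + v_{7} = v_{8} ; sig = (3; 1)
  • {1,6,7}:  v_{1} + v_{6} + v_{7} = v_{9} ; sig = (3; 1)

Signatures (|P|; sorted positive RHS coefficients), sorted:
    (2; —)
    (2; —)
    (2; 1,1)
    (2; 1,1)
    (2; 1,1)
    (2; 1,1)
    (2; 1,1)
    (3; 1)
    (3; 1)
    (3; 1)


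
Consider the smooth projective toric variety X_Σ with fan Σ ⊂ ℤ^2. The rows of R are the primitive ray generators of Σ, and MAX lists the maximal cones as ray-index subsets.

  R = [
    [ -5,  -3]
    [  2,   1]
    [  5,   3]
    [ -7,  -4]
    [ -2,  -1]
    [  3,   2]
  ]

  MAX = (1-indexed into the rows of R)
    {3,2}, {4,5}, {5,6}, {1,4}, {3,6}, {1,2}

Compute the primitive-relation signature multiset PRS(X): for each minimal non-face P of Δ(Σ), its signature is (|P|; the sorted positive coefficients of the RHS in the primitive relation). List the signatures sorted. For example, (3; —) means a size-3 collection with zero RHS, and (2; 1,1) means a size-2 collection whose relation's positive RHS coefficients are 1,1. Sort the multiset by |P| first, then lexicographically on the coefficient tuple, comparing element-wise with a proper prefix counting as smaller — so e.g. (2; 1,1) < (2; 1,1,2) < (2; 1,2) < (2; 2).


Δ(Σ) — 6 vertices, 9 min non-faces:

  P={1,3}:  v_{1} + v_{3} = 0 — sig = (2; —)
  P={2,5}:  v_{2} + v_{5} = 0 — sig = (2; —)
  P={1,5}:  v_{1} + v_{5} = v_{4} — sig = (2; 1)
  P={1,6}:  v_{1} + v_{6} = v_{5} — sig = (2; 1)
  P={2,4}:  v_{2} + v_{4} = v_{1} — sig = (2; 1)
  P={2,6}:  v_{2} + v_{6} = v_{3} — sig = (2; 1)
  P={3,4}:  v_{3} + v_{4} = v_{5} — sig = (2; 1)
  P={3,5}:  v_{3} + v_{5} = v_{6} — sig = (2; 1)
  P={4,6}:  v_{4} + v_{6} = 2·v_{5} — sig = (2; 2)

so the primitive-relation signature multiset is
    (2; —)
    (2; —)
    (2; 1)
    (2; 1)
    (2; 1)
    (2; 1)
    (2; 1)
    (2; 1)
    (2; 2)


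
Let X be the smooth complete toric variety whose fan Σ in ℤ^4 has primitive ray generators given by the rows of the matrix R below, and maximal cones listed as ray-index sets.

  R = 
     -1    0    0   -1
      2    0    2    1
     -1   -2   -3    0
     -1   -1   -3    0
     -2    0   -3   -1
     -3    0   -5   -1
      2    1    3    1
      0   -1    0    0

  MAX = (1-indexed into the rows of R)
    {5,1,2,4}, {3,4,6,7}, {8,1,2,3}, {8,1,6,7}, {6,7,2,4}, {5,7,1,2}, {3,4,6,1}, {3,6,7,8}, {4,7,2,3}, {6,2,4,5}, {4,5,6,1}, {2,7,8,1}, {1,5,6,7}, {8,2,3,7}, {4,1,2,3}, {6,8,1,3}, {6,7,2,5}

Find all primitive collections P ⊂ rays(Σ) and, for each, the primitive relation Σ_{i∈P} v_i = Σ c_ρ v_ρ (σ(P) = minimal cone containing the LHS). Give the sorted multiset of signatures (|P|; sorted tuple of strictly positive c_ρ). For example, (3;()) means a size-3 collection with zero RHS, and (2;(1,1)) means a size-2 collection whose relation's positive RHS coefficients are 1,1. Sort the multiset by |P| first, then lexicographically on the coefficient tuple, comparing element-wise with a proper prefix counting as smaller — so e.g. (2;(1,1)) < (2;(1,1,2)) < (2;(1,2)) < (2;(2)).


|primitive collections| = 9. Relations:

  • {4,8}:  v_{4} + v_{8} = v_{3}  so sig = (2;(1))
  • {5,8}:  v_{5} + v_{8} = v_{1} + v_{4}  so sig = (2;(1,1))
  • {3,5}:  v_{3} + v_{5} = v_{1} + 2·v_{4}  so sig = (2;(1,2))
  • {1,4,7}:  v_{1} + v_{4} + v_{7} = 0  so sig = (3;())
  • {1,2,6}:  v_{1} + v_{2} + v_{6} = v_{5}  so sig = (3;(1))
  • {1,3,7}:  v_{1} + v_{3} + v_{7} = v_{8}  so sig = (3;(1))
  • {2,6,8}:  v_{2} + v_{6} + v_{8} = v_{4}  so sig = (3;(1))
  • {4,5,7}:  v_{4} + v_{5} + v_{7} = v_{2} + v_{6}  so sig = (3;(1,1))
  • {2,3,6}:  v_{2} + v_{3} + v_{6} = 2·v_{4}  so sig = (3;(2))

Hence PRS(X_Σ) =
    |P|=2: 3 collections, coeffs (1), (1,1), (1,2)
    |P|=3: 6 collections, coeffs (), (1), (1), (1), (1,1), (2)


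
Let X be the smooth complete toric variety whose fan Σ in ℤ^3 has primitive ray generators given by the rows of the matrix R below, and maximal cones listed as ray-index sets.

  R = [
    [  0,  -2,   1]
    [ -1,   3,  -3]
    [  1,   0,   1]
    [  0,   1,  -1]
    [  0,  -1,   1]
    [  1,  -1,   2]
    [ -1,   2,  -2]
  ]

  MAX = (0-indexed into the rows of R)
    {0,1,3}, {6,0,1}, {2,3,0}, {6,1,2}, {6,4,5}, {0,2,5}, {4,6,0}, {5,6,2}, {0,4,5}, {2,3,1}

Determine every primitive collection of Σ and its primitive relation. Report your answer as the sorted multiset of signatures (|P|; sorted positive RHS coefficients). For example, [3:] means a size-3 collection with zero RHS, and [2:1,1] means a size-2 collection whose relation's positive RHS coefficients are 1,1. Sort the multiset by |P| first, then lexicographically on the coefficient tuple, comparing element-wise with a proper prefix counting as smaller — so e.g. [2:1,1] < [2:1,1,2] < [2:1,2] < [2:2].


Primitive collections (9):

  P = {3,4}:  v_{3} + v_{4} = 0 — sig = [2:]
  P = {1,4}:  v_{1} + v_{4} = v_{6} — sig = [2:1]
  P = {2,4}:  v_{2} + v_{4} = v_{5} — sig = [2:1]
  P = {3,5}:  v_{3} + v_{5} = v_{2} — sig = [2:1]
  P = {3,6}:  v_{3} + v_{6} = v_{1} — sig = [2:1]
  P = {1,5}:  v_{1} + v_{5} = v_{2} + v_{6} — sig = [2:1,1]
  P = {0,2,6}:  v_{0} + v_{2} + v_{6} = 0 — sig = [3:]
  P = {0,1,2}:  v_{0} + v_{1} + v_{2} = v_{3} — sig = [3:1]
  P = {0,5,6}:  v_{0} + v_{5} + v_{6} = v_{4} — sig = [3:1]

Hence PRS(X_Σ) =
{ [2:],  [2:1] ×4,  [2:1,1],  [3:],  [3:1] ×2 }


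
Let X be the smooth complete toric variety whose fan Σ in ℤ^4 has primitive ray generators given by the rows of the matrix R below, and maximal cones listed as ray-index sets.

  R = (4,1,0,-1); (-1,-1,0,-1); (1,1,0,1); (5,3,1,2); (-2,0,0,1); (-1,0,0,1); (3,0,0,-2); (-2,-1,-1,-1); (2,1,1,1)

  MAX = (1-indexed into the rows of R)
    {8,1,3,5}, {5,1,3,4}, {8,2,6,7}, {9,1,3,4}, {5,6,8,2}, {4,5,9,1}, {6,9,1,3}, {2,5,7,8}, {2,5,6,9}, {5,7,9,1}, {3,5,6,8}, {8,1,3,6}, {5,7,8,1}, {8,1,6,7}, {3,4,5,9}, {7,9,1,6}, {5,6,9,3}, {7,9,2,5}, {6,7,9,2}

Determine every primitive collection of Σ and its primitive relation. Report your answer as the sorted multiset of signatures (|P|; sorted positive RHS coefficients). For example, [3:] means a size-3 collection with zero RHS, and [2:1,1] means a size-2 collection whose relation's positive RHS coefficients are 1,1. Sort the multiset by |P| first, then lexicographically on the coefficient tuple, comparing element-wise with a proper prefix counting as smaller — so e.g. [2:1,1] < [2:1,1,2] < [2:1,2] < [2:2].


The 11 primitive collections of Σ (r=9, n=4):

  P = {2,3}:  v_{2} + v_{3} = 0 — sig = [2:]
  P = {8,9}:  v_{8} + v_{9} = 0 — sig = [2:]
  P = {1,2}:  v_{1} + v_{2} = v_{7} — sig = [2:1]
  P = {3,7}:  v_{3} + v_{7} = v_{1} — sig = [2:1]
  P = {2,4}:  v_{2} + v_{4} = v_{1} + v_{5} + v_{9} — sig = [2:1,1,1]
  P = {4,8}:  v_{4} + v_{8} = v_{1} + v_{3} + v_{5} — sig = [2:1,1,1]
  P = {4,7}:  v_{4} + v_{7} = 2·v_{1} + v_{5} + v_{9} — sig = [2:1,1,2]
  P = {4,6}:  v_{4} + v_{6} = 2·v_{3} + v_{9} — sig = [2:1,2]
  P = {5,6,7}:  v_{5} + v_{6} + v_{7} = 0 — sig = [3:]
  P = {1,5,6}:  v_{1} + v_{5} + v_{6} = v_{3} — sig = [3:1]
  P = {1,3,5,9}:  v_{1} + v_{3} + v_{5} + v_{9} = v_{4} — sig = [4:1]

Hence PRS(X_Σ) =
[[2:], [2:], [2:1], [2:1], [2:1,1,1], [2:1,1,1], [2:1,1,2], [2:1,2], [3:], [3:1], [4:1]]


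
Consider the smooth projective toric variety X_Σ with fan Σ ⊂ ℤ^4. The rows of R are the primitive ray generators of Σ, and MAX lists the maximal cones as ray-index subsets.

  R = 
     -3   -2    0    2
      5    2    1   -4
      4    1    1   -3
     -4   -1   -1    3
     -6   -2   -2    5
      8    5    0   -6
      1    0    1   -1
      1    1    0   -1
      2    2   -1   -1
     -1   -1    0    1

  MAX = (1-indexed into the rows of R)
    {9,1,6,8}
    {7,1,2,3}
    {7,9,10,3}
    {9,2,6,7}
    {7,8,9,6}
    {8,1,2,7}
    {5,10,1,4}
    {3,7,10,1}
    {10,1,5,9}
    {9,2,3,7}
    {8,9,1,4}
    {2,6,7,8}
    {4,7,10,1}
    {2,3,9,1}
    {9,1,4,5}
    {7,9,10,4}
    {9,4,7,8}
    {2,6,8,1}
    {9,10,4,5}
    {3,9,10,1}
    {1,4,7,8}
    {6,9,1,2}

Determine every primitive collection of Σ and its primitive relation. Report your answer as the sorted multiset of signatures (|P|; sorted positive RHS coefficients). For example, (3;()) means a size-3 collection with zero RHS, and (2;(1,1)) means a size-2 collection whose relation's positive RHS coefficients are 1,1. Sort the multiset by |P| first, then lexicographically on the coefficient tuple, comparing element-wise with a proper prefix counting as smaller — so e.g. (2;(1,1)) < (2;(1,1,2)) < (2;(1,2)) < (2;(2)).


|primitive collections| = 17. Relations:

  • {3,4}:  v_{3} + v_{4} = 0  ⟹  sig = (2;())
  • {8,10}:  v_{8} + v_{10} = 0  ⟹  sig = (2;())
  • {2,4}:  v_{2} + v_{4} = v_{8}  ⟹  sig = (2;(1))
  • {2,10}:  v_{2} + v_{10} = v_{3}  ⟹  sig = (2;(1))
  • {3,8}:  v_{3} + v_{8} = v_{2}  ⟹  sig = (2;(1))
  • {2,5}:  v_{2} + v_{5} = v_{1} + v_{9}  ⟹  sig = (2;(1,1))
  • {5,7}:  v_{5} + v_{7} = v_{4} + v_{10}  ⟹  sig = (2;(1,1))
  • {6,10}:  v_{6} + v_{10} = v_{2} + v_{9}  ⟹  sig = (2;(1,1))
  • {3,5}:  v_{3} + v_{5} = v_{1} + v_{9} + v_{10}  ⟹  sig = (2;(1,1,1))
  • {5,8}:  v_{5} + v_{8} = v_{1} + v_{4} + v_{9}  ⟹  sig = (2;(1,1,1))
  • {5,6}:  v_{5} + v_{6} = v_{1} + v_{8} + 2·v_{9}  ⟹  sig = (2;(1,1,2))
  • {3,6}:  v_{3} + v_{6} = 2·v_{2} + v_{9}  ⟹  sig = (2;(1,2))
  • {4,6}:  v_{4} + v_{6} = 2·v_{8} + v_{9}  ⟹  sig = (2;(1,2))
  • {1,7,9}:  v_{1} + v_{7} + v_{9} = 0  ⟹  sig = (3;())
  • {2,8,9}:  v_{2} + v_{8} + v_{9} = v_{6}  ⟹  sig = (3;(1))
  • {1,6,7}:  v_{1} + v_{6} + v_{7} = v_{2} + v_{8}  ⟹  sig = (3;(1,1))
  • {1,4,9,10}:  v_{1} + v_{4} + v_{9} + v_{10} = v_{5}  ⟹  sig = (4;(1))

Sorted signature multiset PRS(X):
    (2;())
    (2;())
    (2;(1))
    (2;(1))
    (2;(1))
    (2;(1,1))
    (2;(1,1))
    (2;(1,1))
    (2;(1,1,1))
    (2;(1,1,1))
    (2;(1,1,2))
    (2;(1,2))
    (2;(1,2))
    (3;())
    (3;(1))
    (3;(1,1))
    (4;(1))


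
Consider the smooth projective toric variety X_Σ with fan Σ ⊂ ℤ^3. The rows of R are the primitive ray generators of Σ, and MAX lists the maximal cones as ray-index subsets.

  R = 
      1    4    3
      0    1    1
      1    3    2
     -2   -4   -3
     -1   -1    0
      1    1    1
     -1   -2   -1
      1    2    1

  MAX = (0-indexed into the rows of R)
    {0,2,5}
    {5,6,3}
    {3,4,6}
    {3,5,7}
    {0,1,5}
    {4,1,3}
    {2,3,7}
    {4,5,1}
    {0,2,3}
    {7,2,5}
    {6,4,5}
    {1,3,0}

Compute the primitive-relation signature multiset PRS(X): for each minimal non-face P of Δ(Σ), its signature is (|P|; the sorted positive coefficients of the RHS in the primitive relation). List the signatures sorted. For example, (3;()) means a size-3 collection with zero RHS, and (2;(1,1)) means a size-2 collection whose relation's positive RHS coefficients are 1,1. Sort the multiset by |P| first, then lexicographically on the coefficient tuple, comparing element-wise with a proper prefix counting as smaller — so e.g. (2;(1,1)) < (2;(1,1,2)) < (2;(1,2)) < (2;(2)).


Minimal non-faces — 14 found among 8 rays, 12 max cones:

  • {6,7}:  v_{6} + v_{7} = 0  so sig = (2;())
  • {1,2}:  v_{1} + v_{2} = v_{0}  so sig = (2;(1))
  • {1,6}:  v_{1} + v_{6} = v_{4}  so sig = (2;(1))
  • {1,7}:  v_{1} + v_{7} = v_{2}  so sig = (2;(1))
  • {2,6}:  v_{2} + v_{6} = v_{1}  so sig = (2;(1))
  • {4,7}:  v_{4} + v_{7} = v_{1}  so sig = (2;(1))
  • {0,6}:  v_{0} + v_{6} = 2·v_{1}  so sig = (2;(2))
  • {0,7}:  v_{0} + v_{7} = 2·v_{2}  so sig = (2;(2))
  • {2,4}:  v_{2} + v_{4} = 2·v_{1}  so sig = (2;(2))
  • {0,4}:  v_{0} + v_{4} = 3·v_{1}  so sig = (2;(3))
  • {2,3,5}:  v_{2} + v_{3} + v_{5} = 0  so sig = (3;())
  • {0,3,5}:  v_{0} + v_{3} + v_{5} = v_{1}  so sig = (3;(1))
  • {1,3,5}:  v_{1} + v_{3} + v_{5} = v_{6}  so sig = (3;(1))
  • {3,4,5}:  v_{3} + v_{4} + v_{5} = 2·v_{6}  so sig = (3;(2))

Hence PRS(X_Σ) =
    |P|=2: 10 collections, coeffs (), (1), (1), (1), (1), (1), (2), (2), (2), (3)
    |P|=3: 4 collections, coeffs (), (1), (1), (2)


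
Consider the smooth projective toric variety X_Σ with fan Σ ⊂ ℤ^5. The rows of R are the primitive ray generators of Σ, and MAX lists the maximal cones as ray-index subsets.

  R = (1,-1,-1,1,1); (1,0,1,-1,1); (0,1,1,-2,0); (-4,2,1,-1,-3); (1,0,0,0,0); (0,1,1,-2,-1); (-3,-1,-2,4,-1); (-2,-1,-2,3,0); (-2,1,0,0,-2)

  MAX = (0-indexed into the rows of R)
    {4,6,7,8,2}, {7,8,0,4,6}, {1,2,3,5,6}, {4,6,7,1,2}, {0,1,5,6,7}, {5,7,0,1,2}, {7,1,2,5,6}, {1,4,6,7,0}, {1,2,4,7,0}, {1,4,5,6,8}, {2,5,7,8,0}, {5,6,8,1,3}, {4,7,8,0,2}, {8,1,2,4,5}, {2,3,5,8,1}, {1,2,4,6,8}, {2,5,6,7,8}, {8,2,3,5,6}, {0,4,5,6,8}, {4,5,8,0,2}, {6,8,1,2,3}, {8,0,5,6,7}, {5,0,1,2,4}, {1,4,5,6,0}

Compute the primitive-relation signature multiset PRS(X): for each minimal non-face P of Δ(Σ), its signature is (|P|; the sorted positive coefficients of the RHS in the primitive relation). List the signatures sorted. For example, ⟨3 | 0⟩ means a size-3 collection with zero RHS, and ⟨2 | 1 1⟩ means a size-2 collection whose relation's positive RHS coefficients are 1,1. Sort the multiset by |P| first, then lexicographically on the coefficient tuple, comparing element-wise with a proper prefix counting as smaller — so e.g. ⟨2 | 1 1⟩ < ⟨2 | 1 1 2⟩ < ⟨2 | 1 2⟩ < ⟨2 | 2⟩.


Σ has 9 primitive collections:

  P={0,3}:  v_{0} + v_{3} = v_{2} + v_{5} + v_{6}  so sig = ⟨2 | 1 1 1⟩
  P={3,4}:  v_{3} + v_{4} = v_{1} + 2·v_{8}  so sig = ⟨2 | 1 2⟩
  P={3,7}:  v_{3} + v_{7} = 2·v_{2} + v_{5} + 2·v_{6}  so sig = ⟨2 | 1 2 2⟩
  P={0,1,8}:  v_{0} + v_{1} + v_{8} = 0  so sig = ⟨3 | 0⟩
  P={0,2,6}:  v_{0} + v_{2} + v_{6} = v_{7}  so sig = ⟨3 | 1⟩
  P={1,7,8}:  v_{1} + v_{7} + v_{8} = v_{2} + v_{6}  so sig = ⟨3 | 1 1⟩
  P={4,5,7}:  v_{4} + v_{5} + v_{7} = v_{0} + v_{8}  so sig = ⟨3 | 1 1⟩
  P={2,4,5,6}:  v_{2} + v_{4} + v_{5} + v_{6} = v_{8}  so sig = ⟨4 | 1⟩
  P={1,2,5,6,8}:  v_{1} + v_{2} + v_{5} + v_{6} + v_{8} = v_{3}  so sig = ⟨5 | 1⟩

so the primitive-relation signature multiset is
    |P|=2: 3 collections, coeffs (1,1,1), (1,2), (1,2,2)
    |P|=3: 4 collections, coeffs (), (1), (1,1), (1,1)
    |P|=4: 1 collection, coeffs (1)
    |P|=5: 1 collection, coeffs (1)


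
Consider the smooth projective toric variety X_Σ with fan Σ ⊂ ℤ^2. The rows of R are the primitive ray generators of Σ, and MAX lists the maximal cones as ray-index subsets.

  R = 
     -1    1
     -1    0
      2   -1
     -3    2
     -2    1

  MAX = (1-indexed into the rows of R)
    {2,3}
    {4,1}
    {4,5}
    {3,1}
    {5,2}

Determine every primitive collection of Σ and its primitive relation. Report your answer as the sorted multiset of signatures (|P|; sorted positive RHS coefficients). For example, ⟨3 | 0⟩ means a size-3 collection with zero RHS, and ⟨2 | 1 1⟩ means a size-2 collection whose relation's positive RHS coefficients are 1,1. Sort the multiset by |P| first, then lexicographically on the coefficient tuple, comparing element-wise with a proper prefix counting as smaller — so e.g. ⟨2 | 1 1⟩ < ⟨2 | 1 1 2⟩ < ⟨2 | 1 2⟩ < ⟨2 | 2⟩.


Σ has 5 primitive collections:

  P = {3,5}:  v_{3} + v_{5} = 0  so sig = ⟨2 | 0⟩
  P = {1,2}:  v_{1} + v_{2} = v_{5}  so sig = ⟨2 | 1⟩
  P = {1,5}:  v_{1} + v_{5} = v_{4}  so sig = ⟨2 | 1⟩
  P = {3,4}:  v_{3} + v_{4} = v_{1}  so sig = ⟨2 | 1⟩
  P = {2,4}:  v_{2} + v_{4} = 2·v_{5}  so sig = ⟨2 | 2⟩

so the primitive-relation signature multiset is
[⟨2 | 0⟩, ⟨2 | 1⟩, ⟨2 | 1⟩, ⟨2 | 1⟩, ⟨2 | 2⟩]


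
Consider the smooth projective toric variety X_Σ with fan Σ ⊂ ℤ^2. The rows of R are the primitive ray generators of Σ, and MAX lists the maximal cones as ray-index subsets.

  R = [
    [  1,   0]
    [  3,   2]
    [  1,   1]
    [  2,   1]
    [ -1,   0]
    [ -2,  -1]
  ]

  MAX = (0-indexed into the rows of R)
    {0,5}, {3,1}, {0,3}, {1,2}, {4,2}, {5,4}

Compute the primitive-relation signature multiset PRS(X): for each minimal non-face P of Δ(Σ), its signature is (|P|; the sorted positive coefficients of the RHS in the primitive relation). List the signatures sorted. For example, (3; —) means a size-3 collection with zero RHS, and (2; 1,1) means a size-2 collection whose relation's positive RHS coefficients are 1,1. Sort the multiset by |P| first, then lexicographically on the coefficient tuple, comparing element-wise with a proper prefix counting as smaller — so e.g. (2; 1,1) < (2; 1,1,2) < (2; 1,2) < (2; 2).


Δ(Σ) — 6 vertices, 9 min non-faces:

  P = {0,4}:  v_{0} + v_{4} = 0  ⟹  sig = (2; —)
  P = {3,5}:  v_{3} + v_{5} = 0  ⟹  sig = (2; —)
  P = {0,2}:  v_{0} + v_{2} = v_{3}  ⟹  sig = (2; 1)
  P = {1,5}:  v_{1} + v_{5} = v_{2}  ⟹  sig = (2; 1)
  P = {2,3}:  v_{2} + v_{3} = v_{1}  ⟹  sig = (2; 1)
  P = {2,5}:  v_{2} + v_{5} = v_{4}  ⟹  sig = (2; 1)
  P = {3,4}:  v_{3} + v_{4} = v_{2}  ⟹  sig = (2; 1)
  P = {0,1}:  v_{0} + v_{1} = 2·v_{3}  ⟹  sig = (2; 2)
  P = {1,4}:  v_{1} + v_{4} = 2·v_{2}  ⟹  sig = (2; 2)

Hence PRS(X_Σ) =
    (2; —)
    (2; —)
    (2; 1)
    (2; 1)
    (2; 1)
    (2; 1)
    (2; 1)
    (2; 2)
    (2; 2)


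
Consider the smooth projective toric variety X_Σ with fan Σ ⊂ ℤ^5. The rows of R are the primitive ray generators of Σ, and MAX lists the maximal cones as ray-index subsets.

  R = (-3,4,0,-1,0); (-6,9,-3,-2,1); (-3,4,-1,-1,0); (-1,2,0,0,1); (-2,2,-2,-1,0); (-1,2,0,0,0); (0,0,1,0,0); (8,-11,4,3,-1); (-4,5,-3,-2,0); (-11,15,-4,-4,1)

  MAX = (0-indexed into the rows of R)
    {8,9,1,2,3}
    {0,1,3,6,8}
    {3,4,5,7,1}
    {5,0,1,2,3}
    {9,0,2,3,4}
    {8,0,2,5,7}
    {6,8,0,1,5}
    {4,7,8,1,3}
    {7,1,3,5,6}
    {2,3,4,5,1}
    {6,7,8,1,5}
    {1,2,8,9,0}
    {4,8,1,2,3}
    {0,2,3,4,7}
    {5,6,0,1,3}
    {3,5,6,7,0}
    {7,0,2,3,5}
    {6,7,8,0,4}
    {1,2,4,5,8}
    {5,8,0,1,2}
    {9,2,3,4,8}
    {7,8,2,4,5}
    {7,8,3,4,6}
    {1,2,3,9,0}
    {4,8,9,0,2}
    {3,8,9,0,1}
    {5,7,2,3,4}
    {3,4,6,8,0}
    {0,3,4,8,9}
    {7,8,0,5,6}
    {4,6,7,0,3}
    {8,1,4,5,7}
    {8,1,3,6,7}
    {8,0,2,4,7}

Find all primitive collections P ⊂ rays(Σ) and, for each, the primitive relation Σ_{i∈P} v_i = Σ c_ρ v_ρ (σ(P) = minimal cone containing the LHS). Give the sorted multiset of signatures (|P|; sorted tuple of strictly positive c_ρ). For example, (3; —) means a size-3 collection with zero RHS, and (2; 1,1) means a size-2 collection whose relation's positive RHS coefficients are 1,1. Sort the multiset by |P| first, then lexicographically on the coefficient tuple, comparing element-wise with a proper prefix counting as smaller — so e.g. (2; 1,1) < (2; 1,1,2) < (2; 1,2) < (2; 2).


Δ(Σ) — 10 vertices, 15 min non-faces:

  P={2,6}:  v_{2} + v_{6} = v_{0}  →  sig = (2; 1)
  P={7,9}:  v_{7} + v_{9} = v_{0}  →  sig = (2; 1)
  P={5,9}:  v_{5} + v_{9} = v_{0} + v_{1} + v_{2}  →  sig = (2; 1,1,1)
  P={6,9}:  v_{6} + v_{9} = 2·v_{0} + v_{3} + v_{8}  →  sig = (2; 1,1,2)
  P={1,2,7}:  v_{1} + v_{2} + v_{7} = v_{5}  →  sig = (3; 1)
  P={3,5,8}:  v_{3} + v_{5} + v_{8} = v_{1}  →  sig = (3; 1)
  P={4,5,6}:  v_{4} + v_{5} + v_{6} = v_{2}  →  sig = (3; 1)
  P={0,1,7}:  v_{0} + v_{1} + v_{7} = v_{5} + v_{6}  →  sig = (3; 1,1)
  P={1,4,6}:  v_{1} + v_{4} + v_{6} = v_{2} + v_{3} + v_{8}  →  sig = (3; 1,1,1)
  P={0,1,4}:  v_{0} + v_{1} + v_{4} = 2·v_{2} + v_{3} + v_{8}  →  sig = (3; 1,1,2)
  P={0,4,5}:  v_{0} + v_{4} + v_{5} = 2·v_{2}  →  sig = (3; 2)
  P={1,4,9}:  v_{1} + v_{4} + v_{9} = 3·v_{2} + 2·v_{3} + 2·v_{8}  →  sig = (3; 2,2,3)
  P={2,3,7,8}:  v_{2} + v_{3} + v_{7} + v_{8} = 0  →  sig = (4; —)
  P={0,2,3,8}:  v_{0} + v_{2} + v_{3} + v_{8} = v_{9}  →  sig = (4; 1)
  P={0,3,7,8}:  v_{0} + v_{3} + v_{7} + v_{8} = v_{6}  →  sig = (4; 1)

Signatures (|P|; sorted positive RHS coefficients), sorted:
    (2; 1)
    (2; 1)
    (2; 1,1,1)
    (2; 1,1,2)
    (3; 1)
    (3; 1)
    (3; 1)
    (3; 1,1)
    (3; 1,1,1)
    (3; 1,1,2)
    (3; 2)
    (3; 2,2,3)
    (4; —)
    (4; 1)
    (4; 1)


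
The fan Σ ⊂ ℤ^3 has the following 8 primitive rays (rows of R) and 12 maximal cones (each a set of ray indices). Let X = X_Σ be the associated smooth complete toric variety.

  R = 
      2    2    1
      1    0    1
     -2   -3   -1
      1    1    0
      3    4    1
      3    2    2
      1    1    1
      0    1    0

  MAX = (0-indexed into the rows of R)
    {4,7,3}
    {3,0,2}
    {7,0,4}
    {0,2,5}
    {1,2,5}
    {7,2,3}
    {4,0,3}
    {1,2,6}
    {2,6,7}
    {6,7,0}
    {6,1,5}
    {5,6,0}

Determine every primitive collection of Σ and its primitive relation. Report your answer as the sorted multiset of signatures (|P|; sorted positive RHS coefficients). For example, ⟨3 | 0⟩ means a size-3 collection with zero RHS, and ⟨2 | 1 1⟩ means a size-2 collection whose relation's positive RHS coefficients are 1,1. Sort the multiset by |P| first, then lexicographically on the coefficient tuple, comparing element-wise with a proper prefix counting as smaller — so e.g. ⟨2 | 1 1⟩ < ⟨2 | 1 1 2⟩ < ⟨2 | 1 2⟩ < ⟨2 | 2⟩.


Σ has 14 primitive collections:

  P = {0,1}:  v_{0} + v_{1} = v_{5}  ⟹  sig = ⟨2 | 1⟩
  P = {1,7}:  v_{1} + v_{7} = v_{6}  ⟹  sig = ⟨2 | 1⟩
  P = {2,4}:  v_{2} + v_{4} = v_{3}  ⟹  sig = ⟨2 | 1⟩
  P = {3,6}:  v_{3} + v_{6} = v_{0}  ⟹  sig = ⟨2 | 1⟩
  P = {5,7}:  v_{5} + v_{7} = v_{0} + v_{6}  ⟹  sig = ⟨2 | 1 1⟩
  P = {1,3}:  v_{1} + v_{3} = 2·v_{0} + v_{2}  ⟹  sig = ⟨2 | 1 2⟩
  P = {4,6}:  v_{4} + v_{6} = 2·v_{0} + v_{7}  ⟹  sig = ⟨2 | 1 2⟩
  P = {3,5}:  v_{3} + v_{5} = 3·v_{0} + v_{2}  ⟹  sig = ⟨2 | 1 3⟩
  P = {1,4}:  v_{1} + v_{4} = 2·v_{0}  ⟹  sig = ⟨2 | 2⟩
  P = {4,5}:  v_{4} + v_{5} = 3·v_{0}  ⟹  sig = ⟨2 | 3⟩
  P = {0,2,7}:  v_{0} + v_{2} + v_{7} = 0  ⟹  sig = ⟨3 | 0⟩
  P = {0,2,6}:  v_{0} + v_{2} + v_{6} = v_{1}  ⟹  sig = ⟨3 | 1⟩
  P = {0,3,7}:  v_{0} + v_{3} + v_{7} = v_{4}  ⟹  sig = ⟨3 | 1⟩
  P = {2,5,6}:  v_{2} + v_{5} + v_{6} = 2·v_{1}  ⟹  sig = ⟨3 | 2⟩

so the primitive-relation signature multiset is
[⟨2 | 1⟩, ⟨2 | 1⟩, ⟨2 | 1⟩, ⟨2 | 1⟩, ⟨2 | 1 1⟩, ⟨2 | 1 2⟩, ⟨2 | 1 2⟩, ⟨2 | 1 3⟩, ⟨2 | 2⟩, ⟨2 | 3⟩, ⟨3 | 0⟩, ⟨3 | 1⟩, ⟨3 | 1⟩, ⟨3 | 2⟩]


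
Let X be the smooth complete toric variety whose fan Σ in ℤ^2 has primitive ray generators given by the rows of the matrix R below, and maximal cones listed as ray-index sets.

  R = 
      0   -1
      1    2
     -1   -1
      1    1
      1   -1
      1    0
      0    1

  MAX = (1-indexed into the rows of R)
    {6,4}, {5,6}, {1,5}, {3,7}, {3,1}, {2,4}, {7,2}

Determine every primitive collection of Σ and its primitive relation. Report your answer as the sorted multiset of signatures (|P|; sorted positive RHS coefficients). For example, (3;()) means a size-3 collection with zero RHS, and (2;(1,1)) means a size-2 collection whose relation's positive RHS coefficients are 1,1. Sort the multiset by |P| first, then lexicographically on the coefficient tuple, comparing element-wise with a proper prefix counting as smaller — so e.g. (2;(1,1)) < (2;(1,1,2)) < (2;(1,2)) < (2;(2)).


The 14 primitive collections of Σ (r=7, n=2):

  • {1,7}:  v_{1} + v_{7} = 0  ⇒ sig = (2;())
  • {3,4}:  v_{3} + v_{4} = 0  ⇒ sig = (2;())
  • {1,2}:  v_{1} + v_{2} = v_{4}  ⇒ sig = (2;(1))
  • {1,4}:  v_{1} + v_{4} = v_{6}  ⇒ sig = (2;(1))
  • {1,6}:  v_{1} + v_{6} = v_{5}  ⇒ sig = (2;(1))
  • {2,3}:  v_{2} + v_{3} = v_{7}  ⇒ sig = (2;(1))
  • {3,6}:  v_{3} + v_{6} = v_{1}  ⇒ sig = (2;(1))
  • {4,7}:  v_{4} + v_{7} = v_{2}  ⇒ sig = (2;(1))
  • {5,7}:  v_{5} + v_{7} = v_{6}  ⇒ sig = (2;(1))
  • {6,7}:  v_{6} + v_{7} = v_{4}  ⇒ sig = (2;(1))
  • {2,5}:  v_{2} + v_{5} = v_{4} + v_{6}  ⇒ sig = (2;(1,1))
  • {2,6}:  v_{2} + v_{6} = 2·v_{4}  ⇒ sig = (2;(2))
  • {3,5}:  v_{3} + v_{5} = 2·v_{1}  ⇒ sig = (2;(2))
  • {4,5}:  v_{4} + v_{5} = 2·v_{6}  ⇒ sig = (2;(2))

Sorted signature multiset PRS(X):
    |P|=2: 14 collections, coeffs (), (), (1), (1), (1), (1), (1), (1), (1), (1), (1,1), (2), (2), (2)


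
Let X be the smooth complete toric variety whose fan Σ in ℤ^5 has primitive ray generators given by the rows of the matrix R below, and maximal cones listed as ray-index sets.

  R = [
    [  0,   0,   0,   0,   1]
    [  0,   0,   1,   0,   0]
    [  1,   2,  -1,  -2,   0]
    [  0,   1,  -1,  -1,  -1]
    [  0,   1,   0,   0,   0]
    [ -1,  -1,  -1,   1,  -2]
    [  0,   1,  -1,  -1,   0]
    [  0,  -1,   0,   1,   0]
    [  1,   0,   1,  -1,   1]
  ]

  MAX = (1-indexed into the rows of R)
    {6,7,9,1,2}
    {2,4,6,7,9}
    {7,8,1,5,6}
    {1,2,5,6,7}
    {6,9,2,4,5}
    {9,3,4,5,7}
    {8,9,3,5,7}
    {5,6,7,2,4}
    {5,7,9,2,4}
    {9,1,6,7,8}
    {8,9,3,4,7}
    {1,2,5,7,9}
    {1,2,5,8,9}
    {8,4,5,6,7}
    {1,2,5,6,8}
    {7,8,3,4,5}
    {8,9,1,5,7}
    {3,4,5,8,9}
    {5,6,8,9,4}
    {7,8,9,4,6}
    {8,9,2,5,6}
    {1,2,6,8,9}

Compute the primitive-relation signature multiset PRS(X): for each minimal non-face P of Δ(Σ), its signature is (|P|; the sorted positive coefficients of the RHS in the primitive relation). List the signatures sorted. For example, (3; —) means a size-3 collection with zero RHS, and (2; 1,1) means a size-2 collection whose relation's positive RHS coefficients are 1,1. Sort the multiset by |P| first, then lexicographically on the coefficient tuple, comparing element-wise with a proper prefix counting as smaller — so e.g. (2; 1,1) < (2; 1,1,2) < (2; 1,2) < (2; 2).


9 minimal non-faces of Δ(Σ) (on 9 rays):

  P = {1,4}:  v_{1} + v_{4} = v_{7}  ⟹  sig = (2; 1)
  P = {2,3}:  v_{2} + v_{3} = v_{4} + v_{5} + v_{9}  ⟹  sig = (2; 1,1,1)
  P = {1,3}:  v_{1} + v_{3} = v_{5} + 2·v_{7} + v_{8} + v_{9}  ⟹  sig = (2; 1,1,1,2)
  P = {3,6}:  v_{3} + v_{6} = 2·v_{4} + v_{8}  ⟹  sig = (2; 1,2)
  P = {2,7,8}:  v_{2} + v_{7} + v_{8} = 0  ⟹  sig = (3; —)
  P = {2,4,8}:  v_{2} + v_{4} + v_{8} = v_{5} + v_{6} + v_{9}  ⟹  sig = (3; 1,1,1)
  P = {1,5,6,9}:  v_{1} + v_{5} + v_{6} + v_{9} = 0  ⟹  sig = (4; —)
  P = {5,6,7,9}:  v_{5} + v_{6} + v_{7} + v_{9} = v_{4}  ⟹  sig = (4; 1)
  P = {4,5,7,8,9}:  v_{4} + v_{5} + v_{7} + v_{8} + v_{9} = v_{3}  ⟹  sig = (5; 1)

so the primitive-relation signature multiset is
    (2; 1)
    (2; 1,1,1)
    (2; 1,1,1,2)
    (2; 1,2)
    (3; —)
    (3; 1,1,1)
    (4; —)
    (4; 1)
    (5; 1)


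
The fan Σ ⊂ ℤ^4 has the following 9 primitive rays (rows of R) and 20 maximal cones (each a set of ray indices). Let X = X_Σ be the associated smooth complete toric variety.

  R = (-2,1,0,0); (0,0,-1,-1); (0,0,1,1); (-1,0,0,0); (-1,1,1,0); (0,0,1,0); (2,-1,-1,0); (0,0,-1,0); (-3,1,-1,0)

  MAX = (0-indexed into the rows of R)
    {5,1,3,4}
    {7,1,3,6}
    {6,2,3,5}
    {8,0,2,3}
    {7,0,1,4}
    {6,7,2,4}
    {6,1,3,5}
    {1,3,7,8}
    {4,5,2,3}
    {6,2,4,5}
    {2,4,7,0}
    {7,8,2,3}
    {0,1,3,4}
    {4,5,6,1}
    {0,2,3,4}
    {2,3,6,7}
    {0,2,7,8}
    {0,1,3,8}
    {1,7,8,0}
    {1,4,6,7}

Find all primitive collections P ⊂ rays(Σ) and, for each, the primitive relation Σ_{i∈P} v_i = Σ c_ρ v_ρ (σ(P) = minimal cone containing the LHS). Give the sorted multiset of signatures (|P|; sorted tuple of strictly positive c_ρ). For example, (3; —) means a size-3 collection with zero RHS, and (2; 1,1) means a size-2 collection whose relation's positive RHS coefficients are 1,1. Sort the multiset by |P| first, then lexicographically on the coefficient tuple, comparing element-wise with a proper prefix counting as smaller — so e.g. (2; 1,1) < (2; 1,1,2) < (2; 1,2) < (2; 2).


Σ has 10 primitive collections:

  P = {1,2}:  v_{1} + v_{2} = 0  ⇒ sig = (2; —)
  P = {5,7}:  v_{5} + v_{7} = 0  ⇒ sig = (2; —)
  P = {0,6}:  v_{0} + v_{6} = v_{7}  ⇒ sig = (2; 1)
  P = {0,5}:  v_{0} + v_{5} = v_{3} + v_{4}  ⇒ sig = (2; 1,1)
  P = {5,8}:  v_{5} + v_{8} = v_{0} + v_{3}  ⇒ sig = (2; 1,1)
  P = {6,8}:  v_{6} + v_{8} = v_{3} + 2·v_{7}  ⇒ sig = (2; 1,2)
  P = {4,8}:  v_{4} + v_{8} = 2·v_{0}  ⇒ sig = (2; 2)
  P = {3,4,6}:  v_{3} + v_{4} + v_{6} = 0  ⇒ sig = (3; —)
  P = {0,3,7}:  v_{0} + v_{3} + v_{7} = v_{8}  ⇒ sig = (3; 1)
  P = {3,4,7}:  v_{3} + v_{4} + v_{7} = v_{0}  ⇒ sig = (3; 1)

Signatures (|P|; sorted positive RHS coefficients), sorted:
    (2; —)
    (2; —)
    (2; 1)
    (2; 1,1)
    (2; 1,1)
    (2; 1,2)
    (2; 2)
    (3; —)
    (3; 1)
    (3; 1)


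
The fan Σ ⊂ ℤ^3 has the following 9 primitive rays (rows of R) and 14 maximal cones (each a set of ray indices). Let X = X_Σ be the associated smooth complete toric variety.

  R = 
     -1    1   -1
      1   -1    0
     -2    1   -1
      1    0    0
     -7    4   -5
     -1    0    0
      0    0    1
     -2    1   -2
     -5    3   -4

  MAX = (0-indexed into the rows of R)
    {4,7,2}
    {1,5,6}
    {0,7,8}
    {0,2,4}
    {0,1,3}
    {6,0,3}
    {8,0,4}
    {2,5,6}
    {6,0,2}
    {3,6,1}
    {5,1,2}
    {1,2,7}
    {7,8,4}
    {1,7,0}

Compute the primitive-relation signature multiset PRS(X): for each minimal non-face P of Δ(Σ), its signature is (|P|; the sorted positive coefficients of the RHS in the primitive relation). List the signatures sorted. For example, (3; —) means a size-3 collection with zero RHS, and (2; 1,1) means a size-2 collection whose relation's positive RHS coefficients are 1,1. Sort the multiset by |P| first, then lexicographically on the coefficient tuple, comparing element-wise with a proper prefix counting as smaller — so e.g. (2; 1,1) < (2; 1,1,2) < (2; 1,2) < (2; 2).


|primitive collections| = 20. Relations:

  {3,5}:  v_{3} + v_{5} = 0 ; sig = (2; —)
  {0,5}:  v_{0} + v_{5} = v_{2} ; sig = (2; 1)
  {2,3}:  v_{2} + v_{3} = v_{0} ; sig = (2; 1)
  {2,8}:  v_{2} + v_{8} = v_{4} ; sig = (2; 1)
  {6,7}:  v_{6} + v_{7} = v_{2} ; sig = (2; 1)
  {3,4}:  v_{3} + v_{4} = v_{0} + v_{8} ; sig = (2; 1,1)
  {1,4}:  v_{1} + v_{4} = v_{2} + 2·v_{7} ; sig = (2; 1,2)
  {3,7}:  v_{3} + v_{7} = 2·v_{0} + v_{1} ; sig = (2; 1,2)
  {3,8}:  v_{3} + v_{8} = 2·v_{0} + v_{7} ; sig = (2; 1,2)
  {5,7}:  v_{5} + v_{7} = v_{1} + 2·v_{2} ; sig = (2; 1,2)
  {5,8}:  v_{5} + v_{8} = 2·v_{2} + v_{7} ; sig = (2; 1,2)
  {6,8}:  v_{6} + v_{8} = v_{0} + 2·v_{2} ; sig = (2; 1,2)
  {4,5}:  v_{4} + v_{5} = 3·v_{2} + v_{7} ; sig = (2; 1,3)
  {4,6}:  v_{4} + v_{6} = v_{0} + 3·v_{2} ; sig = (2; 1,3)
  {1,8}:  v_{1} + v_{8} = 2·v_{7} ; sig = (2; 2)
  {0,1,6}:  v_{0} + v_{1} + v_{6} = 0 ; sig = (3; —)
  {0,1,2}:  v_{0} + v_{1} + v_{2} = v_{7} ; sig = (3; 1)
  {0,2,7}:  v_{0} + v_{2} + v_{7} = v_{8} ; sig = (3; 1)
  {1,2,6}:  v_{1} + v_{2} + v_{6} = v_{5} ; sig = (3; 1)
  {0,4,7}:  v_{0} + v_{4} + v_{7} = 2·v_{8} ; sig = (3; 2)

so the primitive-relation signature multiset is
[(2; —), (2; 1), (2; 1), (2; 1), (2; 1), (2; 1,1), (2; 1,2), (2; 1,2), (2; 1,2), (2; 1,2), (2; 1,2), (2; 1,2), (2; 1,3), (2; 1,3), (2; 2), (3; —), (3; 1), (3; 1), (3; 1), (3; 2)]


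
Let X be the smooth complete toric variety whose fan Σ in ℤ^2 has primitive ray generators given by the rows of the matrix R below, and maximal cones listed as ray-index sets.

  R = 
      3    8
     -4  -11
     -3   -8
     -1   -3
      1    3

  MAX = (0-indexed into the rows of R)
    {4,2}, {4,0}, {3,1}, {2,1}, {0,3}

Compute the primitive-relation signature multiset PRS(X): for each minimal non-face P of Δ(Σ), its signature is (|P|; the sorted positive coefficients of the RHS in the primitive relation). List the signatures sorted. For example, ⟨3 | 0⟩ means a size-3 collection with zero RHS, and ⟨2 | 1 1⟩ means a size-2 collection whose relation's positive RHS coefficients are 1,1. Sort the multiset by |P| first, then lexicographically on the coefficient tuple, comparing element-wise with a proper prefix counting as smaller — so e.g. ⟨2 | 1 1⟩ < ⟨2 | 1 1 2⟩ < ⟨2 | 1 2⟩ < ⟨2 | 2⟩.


Σ has 5 primitive collections:

  {0,2}:  v_{0} + v_{2} = 0  ⇒ sig = ⟨2 | 0⟩
  {3,4}:  v_{3} + v_{4} = 0  ⇒ sig = ⟨2 | 0⟩
  {0,1}:  v_{0} + v_{1} = v_{3}  ⇒ sig = ⟨2 | 1⟩
  {1,4}:  v_{1} + v_{4} = v_{2}  ⇒ sig = ⟨2 | 1⟩
  {2,3}:  v_{2} + v_{3} = v_{1}  ⇒ sig = ⟨2 | 1⟩

Sorted signature multiset PRS(X):
[⟨2 | 0⟩, ⟨2 | 0⟩, ⟨2 | 1⟩, ⟨2 | 1⟩, ⟨2 | 1⟩]


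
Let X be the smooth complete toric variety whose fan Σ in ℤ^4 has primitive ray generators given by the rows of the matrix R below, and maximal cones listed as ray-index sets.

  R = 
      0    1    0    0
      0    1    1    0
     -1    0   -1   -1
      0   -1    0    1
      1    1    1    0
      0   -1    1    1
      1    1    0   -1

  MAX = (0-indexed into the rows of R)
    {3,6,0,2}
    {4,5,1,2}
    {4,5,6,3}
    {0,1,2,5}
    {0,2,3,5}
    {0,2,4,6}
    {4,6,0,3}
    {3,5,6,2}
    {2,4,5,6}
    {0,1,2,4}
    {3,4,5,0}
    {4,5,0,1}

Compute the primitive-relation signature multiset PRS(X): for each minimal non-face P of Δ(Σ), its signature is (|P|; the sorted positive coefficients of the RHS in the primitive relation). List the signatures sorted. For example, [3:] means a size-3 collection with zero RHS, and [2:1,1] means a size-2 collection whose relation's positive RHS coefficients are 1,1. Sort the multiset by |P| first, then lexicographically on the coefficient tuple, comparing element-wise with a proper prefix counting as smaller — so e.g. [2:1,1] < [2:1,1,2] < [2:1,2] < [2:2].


Δ(Σ) — 7 vertices, 5 min non-faces:

  {1,3}:  v_{1} + v_{3} = v_{0} + v_{5}  ⇒ sig = [2:1,1]
  {1,6}:  v_{1} + v_{6} = v_{2} + 2·v_{4}  ⇒ sig = [2:1,2]
  {2,3,4}:  v_{2} + v_{3} + v_{4} = 0  ⇒ sig = [3:]
  {0,5,6}:  v_{0} + v_{5} + v_{6} = v_{4}  ⇒ sig = [3:1]
  {0,2,4,5}:  v_{0} + v_{2} + v_{4} + v_{5} = v_{1}  ⇒ sig = [4:1]

Hence PRS(X_Σ) =
[[2:1,1], [2:1,2], [3:], [3:1], [4:1]]


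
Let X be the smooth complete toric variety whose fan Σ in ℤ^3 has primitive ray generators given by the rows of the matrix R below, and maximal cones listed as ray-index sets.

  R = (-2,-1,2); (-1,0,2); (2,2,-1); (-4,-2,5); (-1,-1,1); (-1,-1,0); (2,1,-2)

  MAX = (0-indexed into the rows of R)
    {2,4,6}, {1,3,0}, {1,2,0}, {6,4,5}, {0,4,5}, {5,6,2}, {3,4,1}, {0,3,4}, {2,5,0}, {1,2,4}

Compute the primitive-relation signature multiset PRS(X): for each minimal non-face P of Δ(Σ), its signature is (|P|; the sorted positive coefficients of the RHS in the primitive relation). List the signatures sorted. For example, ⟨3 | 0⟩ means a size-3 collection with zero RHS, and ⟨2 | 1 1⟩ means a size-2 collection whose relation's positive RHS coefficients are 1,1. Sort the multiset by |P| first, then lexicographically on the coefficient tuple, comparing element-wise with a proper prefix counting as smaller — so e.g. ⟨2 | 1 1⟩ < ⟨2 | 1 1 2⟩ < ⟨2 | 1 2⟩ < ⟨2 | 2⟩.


9 collections generate NE(X_Σ); each relation:

  P={0,6}:  v_{0} + v_{6} = 0 — sig = ⟨2 | 0⟩
  P={1,5}:  v_{1} + v_{5} = v_{0} — sig = ⟨2 | 1⟩
  P={1,6}:  v_{1} + v_{6} = v_{2} + v_{4} — sig = ⟨2 | 1 1⟩
  P={3,6}:  v_{3} + v_{6} = v_{1} + v_{4} — sig = ⟨2 | 1 1⟩
  P={3,5}:  v_{3} + v_{5} = 2·v_{0} + v_{4} — sig = ⟨2 | 1 2⟩
  P={2,3}:  v_{2} + v_{3} = 2·v_{1} — sig = ⟨2 | 2⟩
  P={2,4,5}:  v_{2} + v_{4} + v_{5} = 0 — sig = ⟨3 | 0⟩
  P={0,1,4}:  v_{0} + v_{1} + v_{4} = v_{3} — sig = ⟨3 | 1⟩
  P={0,2,4}:  v_{0} + v_{2} + v_{4} = v_{1} — sig = ⟨3 | 1⟩

Signatures (|P|; sorted positive RHS coefficients), sorted:
[⟨2 | 0⟩, ⟨2 | 1⟩, ⟨2 | 1 1⟩, ⟨2 | 1 1⟩, ⟨2 | 1 2⟩, ⟨2 | 2⟩, ⟨3 | 0⟩, ⟨3 | 1⟩, ⟨3 | 1⟩]


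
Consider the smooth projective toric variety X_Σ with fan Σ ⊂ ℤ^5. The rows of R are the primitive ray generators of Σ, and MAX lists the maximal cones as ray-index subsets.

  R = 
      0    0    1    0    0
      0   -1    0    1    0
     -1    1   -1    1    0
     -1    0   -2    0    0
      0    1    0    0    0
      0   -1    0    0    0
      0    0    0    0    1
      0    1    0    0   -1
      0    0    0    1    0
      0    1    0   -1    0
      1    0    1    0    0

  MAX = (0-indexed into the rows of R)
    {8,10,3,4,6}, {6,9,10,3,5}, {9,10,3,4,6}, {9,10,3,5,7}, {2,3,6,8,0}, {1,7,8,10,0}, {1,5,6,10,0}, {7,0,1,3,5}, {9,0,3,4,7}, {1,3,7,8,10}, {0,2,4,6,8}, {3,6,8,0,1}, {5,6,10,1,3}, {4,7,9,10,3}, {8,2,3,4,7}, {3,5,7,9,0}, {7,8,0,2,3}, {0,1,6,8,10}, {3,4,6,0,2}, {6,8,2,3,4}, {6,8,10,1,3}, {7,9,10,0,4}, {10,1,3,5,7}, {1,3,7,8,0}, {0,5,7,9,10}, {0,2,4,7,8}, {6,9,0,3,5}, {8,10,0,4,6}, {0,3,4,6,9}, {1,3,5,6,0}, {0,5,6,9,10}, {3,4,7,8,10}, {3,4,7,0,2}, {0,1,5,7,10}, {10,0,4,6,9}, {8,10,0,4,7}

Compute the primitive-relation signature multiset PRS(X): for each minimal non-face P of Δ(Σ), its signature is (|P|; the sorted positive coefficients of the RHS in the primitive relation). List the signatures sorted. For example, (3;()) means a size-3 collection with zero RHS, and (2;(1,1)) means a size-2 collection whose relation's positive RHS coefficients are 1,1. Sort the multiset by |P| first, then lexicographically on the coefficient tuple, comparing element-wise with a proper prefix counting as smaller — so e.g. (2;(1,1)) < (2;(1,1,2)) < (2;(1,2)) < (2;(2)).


The 12 primitive collections of Σ (r=11, n=5):

  P = {1,9}:  v_{1} + v_{9} = 0  so sig = (2;())
  P = {4,5}:  v_{4} + v_{5} = 0  so sig = (2;())
  P = {1,4}:  v_{1} + v_{4} = v_{8}  so sig = (2;(1))
  P = {5,8}:  v_{5} + v_{8} = v_{1}  so sig = (2;(1))
  P = {6,7}:  v_{6} + v_{7} = v_{4}  so sig = (2;(1))
  P = {8,9}:  v_{8} + v_{9} = v_{4}  so sig = (2;(1))
  P = {2,10}:  v_{2} + v_{10} = v_{4} + v_{8}  so sig = (2;(1,1))
  P = {2,5}:  v_{2} + v_{5} = v_{0} + v_{3} + v_{8}  so sig = (2;(1,1,1))
  P = {1,2}:  v_{1} + v_{2} = v_{0} + v_{3} + 2·v_{8}  so sig = (2;(1,1,2))
  P = {2,9}:  v_{2} + v_{9} = v_{0} + v_{3} + 2·v_{4}  so sig = (2;(1,1,2))
  P = {0,3,10}:  v_{0} + v_{3} + v_{10} = 0  so sig = (3;())
  P = {0,3,4,8}:  v_{0} + v_{3} + v_{4} + v_{8} = v_{2}  so sig = (4;(1))

Signatures (|P|; sorted positive RHS coefficients), sorted:
    |P|=2: 10 collections, coeffs (), (), (1), (1), (1), (1), (1,1), (1,1,1), (1,1,2), (1,1,2)
    |P|=3: 1 collection, coeffs ()
    |P|=4: 1 collection, coeffs (1)


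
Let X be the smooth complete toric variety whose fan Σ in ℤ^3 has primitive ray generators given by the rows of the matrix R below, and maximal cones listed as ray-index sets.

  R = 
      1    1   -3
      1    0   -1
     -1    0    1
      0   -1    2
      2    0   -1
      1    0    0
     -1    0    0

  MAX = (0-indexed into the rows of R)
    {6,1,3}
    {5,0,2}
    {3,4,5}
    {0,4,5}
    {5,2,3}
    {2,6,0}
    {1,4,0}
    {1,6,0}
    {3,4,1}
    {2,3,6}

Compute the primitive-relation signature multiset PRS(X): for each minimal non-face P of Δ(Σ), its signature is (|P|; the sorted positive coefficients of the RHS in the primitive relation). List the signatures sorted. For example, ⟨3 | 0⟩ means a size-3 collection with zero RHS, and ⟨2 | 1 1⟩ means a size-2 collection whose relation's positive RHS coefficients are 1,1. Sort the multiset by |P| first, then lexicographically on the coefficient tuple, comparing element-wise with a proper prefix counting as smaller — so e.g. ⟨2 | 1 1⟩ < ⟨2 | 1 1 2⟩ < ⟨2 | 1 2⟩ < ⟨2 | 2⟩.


The 6 primitive collections of Σ (r=7, n=3):

  P={1,2}:  v_{1} + v_{2} = 0  ⟹  sig = ⟨2 | 0⟩
  P={5,6}:  v_{5} + v_{6} = 0  ⟹  sig = ⟨2 | 0⟩
  P={0,3}:  v_{0} + v_{3} = v_{1}  ⟹  sig = ⟨2 | 1⟩
  P={1,5}:  v_{1} + v_{5} = v_{4}  ⟹  sig = ⟨2 | 1⟩
  P={2,4}:  v_{2} + v_{4} = v_{5}  ⟹  sig = ⟨2 | 1⟩
  P={4,6}:  v_{4} + v_{6} = v_{1}  ⟹  sig = ⟨2 | 1⟩

Hence PRS(X_Σ) =
    ⟨2 | 0⟩
    ⟨2 | 0⟩
    ⟨2 | 1⟩
    ⟨2 | 1⟩
    ⟨2 | 1⟩
    ⟨2 | 1⟩
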